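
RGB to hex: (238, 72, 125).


R = 238 → EE (hex)
G = 72 → 48 (hex)
B = 125 → 7D (hex)
Hex = #EE487D


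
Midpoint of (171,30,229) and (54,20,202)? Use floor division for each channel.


Midpoint: each channel = ⌊(C₁+C₂)/2⌋
R: ⌊(171+54)/2⌋ = 112
G: ⌊(30+20)/2⌋ = 25
B: ⌊(229+202)/2⌋ = 215
= RGB(112, 25, 215)


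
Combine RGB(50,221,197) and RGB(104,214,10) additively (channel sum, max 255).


Additive: each channel = min(255, C₁+C₂)
R: 50+104 = 154 → 154
G: 221+214 = 435 → 255
B: 197+10 = 207 → 207
= RGB(154, 255, 207)


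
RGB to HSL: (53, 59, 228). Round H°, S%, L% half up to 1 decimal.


Normalize: R'=53/255≈0.2078, G'=59/255≈0.2314, B'=228/255≈0.8941
Max=228/255, Min=53/255, Δ=Max-Min=175/255
L = (Max+Min)/2 = (228+53)/510 = 281/510 = 0.55098… → L = 55.1%
L > 0.5 → S = Δ/(2-Max-Min) = 175/(510-228-53) = 175/229 = 0.76419… → S = 76.4%
(the 1/255 factors cancel in S and H, so raw channel differences can be used)
Max is B' → H = 60 × ((R-G)/Δ + 4) = 60 × ((53-59)/175 + 4)
  -6/175 + 4 = -0.0342… + 4 = 3.9657…
  H = 60 × 3.9657… = 237.942…° → H = 237.9°
= HSL(237.9°, 76.4%, 55.1%)


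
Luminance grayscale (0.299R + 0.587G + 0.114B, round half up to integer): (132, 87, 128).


Gray = 0.299×R + 0.587×G + 0.114×B
Gray = 0.299×132 + 0.587×87 + 0.114×128
Gray = 39.468 + 51.069 + 14.592
Gray = 105.129 → round half up → 105
Gray = 105


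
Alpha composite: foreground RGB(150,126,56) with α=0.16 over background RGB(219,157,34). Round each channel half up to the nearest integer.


C = α×F + (1-α)×B, with 1-α = 0.84
R: 0.16×150 + 0.84×219 = 24.00 + 183.96 = 207.96 → 208
G: 0.16×126 + 0.84×157 = 20.16 + 131.88 = 152.04 → 152
B: 0.16×56 + 0.84×34 = 8.96 + 28.56 = 37.52 → 38
= RGB(208, 152, 38)


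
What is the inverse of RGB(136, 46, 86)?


Invert: (255-R, 255-G, 255-B)
R: 255-136 = 119
G: 255-46 = 209
B: 255-86 = 169
= RGB(119, 209, 169)


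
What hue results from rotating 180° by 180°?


New hue = (H + rotation) mod 360
New hue = (180 + 180) mod 360
= 360 mod 360
= 0°


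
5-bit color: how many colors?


Colors = 2^bits = 2^5
= 32 colors


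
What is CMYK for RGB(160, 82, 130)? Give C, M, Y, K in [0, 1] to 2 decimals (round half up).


R'=160/255≈0.6275, G'=82/255≈0.3216, B'=130/255≈0.5098
K = 1 - max(R',G',B') = 1 - 160/255 = 95/255 = 0.37254… → 0.37
(1-R'-K)/(1-K) simplifies to (max-R)/max with max = 160:
C = (160-160)/160 = 0/160 = 0 → 0.00
M = (160-82)/160 = 78/160 = 0.4875 → 0.49
Y = (160-130)/160 = 30/160 = 0.1875 → 0.19
= CMYK(0.00, 0.49, 0.19, 0.37)


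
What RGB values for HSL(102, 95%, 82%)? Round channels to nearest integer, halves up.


H=102°, S=0.95, L=0.82
C = (1-|2L-1|)×S = (1-|0.64|)×0.95 = 0.342
H' = H/60 = 102/60 ≈ 1.7000; X = C×(1-|H' mod 2 - 1|) = 0.1026
m = L - C/2 = 0.82 - 0.171 = 0.649
Sector ⌊H'⌋ = 1 → (R',G',B') = (0.1026, 0.342, 0.0)
RGB = ((R'+m)×255, (G'+m)×255, (B'+m)×255) = (191.658, 252.705, 165.495)
Round half up → RGB(192, 253, 165)


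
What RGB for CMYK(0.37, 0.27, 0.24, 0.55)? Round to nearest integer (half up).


R = 255 × (1-C) × (1-K) = 255 × 0.63 × 0.45 = 72.2925 → 72
G = 255 × (1-M) × (1-K) = 255 × 0.73 × 0.45 = 83.7675 → 84
B = 255 × (1-Y) × (1-K) = 255 × 0.76 × 0.45 = 87.21 → 87
= RGB(72, 84, 87)


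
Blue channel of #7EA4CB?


Color: #7EA4CB
R = 7E = 126
G = A4 = 164
B = CB = 203
Blue = 203


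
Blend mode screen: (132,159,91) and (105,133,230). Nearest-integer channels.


Screen: C = 255 - (255-A)×(255-B)/255, rounded to nearest integer
R: 255 - (255-132)×(255-105)/255 = 255 - 18450/255 ≈ 255 - 72.353 = 182.647 → 183
G: 255 - (255-159)×(255-133)/255 = 255 - 11712/255 ≈ 255 - 45.929 = 209.071 → 209
B: 255 - (255-91)×(255-230)/255 = 255 - 4100/255 ≈ 255 - 16.078 = 238.922 → 239
= RGB(183, 209, 239)


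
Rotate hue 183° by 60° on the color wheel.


New hue = (H + rotation) mod 360
New hue = (183 + 60) mod 360
= 243 mod 360
= 243°


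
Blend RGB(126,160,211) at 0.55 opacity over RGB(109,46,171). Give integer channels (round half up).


C = α×F + (1-α)×B, with 1-α = 0.45
R: 0.55×126 + 0.45×109 = 69.30 + 49.05 = 118.35 → 118
G: 0.55×160 + 0.45×46 = 88.00 + 20.70 = 108.70 → 109
B: 0.55×211 + 0.45×171 = 116.05 + 76.95 = 193.00 → 193
= RGB(118, 109, 193)


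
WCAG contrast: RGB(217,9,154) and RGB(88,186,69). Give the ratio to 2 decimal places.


Linearize each sRGB channel c=v/255: c/12.92 if c ≤ 0.04045 else ((c+0.055)/1.055)^2.4
L = 0.2126×R_lin + 0.7152×G_lin + 0.0722×B_lin
Color 1 (217,9,154):
  R=217: 217/255≈0.8510 > 0.04045 → ((0.8510+0.055)/1.055)^2.4 ≈ 0.69387
  G=9: 9/255≈0.0353 ≤ 0.04045 → 0.0353/12.92 ≈ 0.00273
  B=154: 154/255≈0.6039 > 0.04045 → ((0.6039+0.055)/1.055)^2.4 ≈ 0.32314
  L1 = 0.2126×0.69387 + 0.7152×0.00273 + 0.0722×0.32314 ≈ 0.17280
Color 2 (88,186,69):
  R=88: 88/255≈0.3451 > 0.04045 → ((0.3451+0.055)/1.055)^2.4 ≈ 0.09759
  G=186: 186/255≈0.7294 > 0.04045 → ((0.7294+0.055)/1.055)^2.4 ≈ 0.49102
  B=69: 69/255≈0.2706 > 0.04045 → ((0.2706+0.055)/1.055)^2.4 ≈ 0.05951
  L2 = 0.2126×0.09759 + 0.7152×0.49102 + 0.0722×0.05951 ≈ 0.37622
Lighter = 0.37622, Darker = 0.17280
Ratio = (L_lighter + 0.05) / (L_darker + 0.05)
Ratio = (0.37622 + 0.05) / (0.17280 + 0.05) = 0.42622 / 0.22280 ≈ 1.9130
Ratio ≈ 1.91:1


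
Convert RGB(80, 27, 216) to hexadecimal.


R = 80 → 50 (hex)
G = 27 → 1B (hex)
B = 216 → D8 (hex)
Hex = #501BD8


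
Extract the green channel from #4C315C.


Color: #4C315C
R = 4C = 76
G = 31 = 49
B = 5C = 92
Green = 49


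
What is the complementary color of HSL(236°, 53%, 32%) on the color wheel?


Complement = opposite side of color wheel = hue + 180°
H' = (236 + 180) mod 360 = 56°
S and L unchanged.
= HSL(56°, 53%, 32%)


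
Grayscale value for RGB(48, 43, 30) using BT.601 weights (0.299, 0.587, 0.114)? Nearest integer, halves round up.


Gray = 0.299×R + 0.587×G + 0.114×B
Gray = 0.299×48 + 0.587×43 + 0.114×30
Gray = 14.352 + 25.241 + 3.420
Gray = 43.013 → round half up → 43
Gray = 43


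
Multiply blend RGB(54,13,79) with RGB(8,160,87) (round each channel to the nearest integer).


Multiply: C = A×B/255, rounded to nearest integer
R: 54×8/255 = 432/255 ≈ 1.694 → 2
G: 13×160/255 = 2080/255 ≈ 8.157 → 8
B: 79×87/255 = 6873/255 ≈ 26.953 → 27
= RGB(2, 8, 27)


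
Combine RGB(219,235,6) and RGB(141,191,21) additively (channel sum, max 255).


Additive: each channel = min(255, C₁+C₂)
R: 219+141 = 360 → 255
G: 235+191 = 426 → 255
B: 6+21 = 27 → 27
= RGB(255, 255, 27)


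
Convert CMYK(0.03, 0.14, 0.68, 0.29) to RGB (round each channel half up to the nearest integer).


R = 255 × (1-C) × (1-K) = 255 × 0.97 × 0.71 = 175.6185 → 176
G = 255 × (1-M) × (1-K) = 255 × 0.86 × 0.71 = 155.703 → 156
B = 255 × (1-Y) × (1-K) = 255 × 0.32 × 0.71 = 57.936 → 58
= RGB(176, 156, 58)


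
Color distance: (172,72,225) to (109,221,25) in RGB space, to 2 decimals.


d = √[(R₁-R₂)² + (G₁-G₂)² + (B₁-B₂)²]
d = √[(172-109)² + (72-221)² + (225-25)²]
d = √[3969 + 22201 + 40000]
d = √66170
d ≈ 257.24


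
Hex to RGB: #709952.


70 → 112 (R)
99 → 153 (G)
52 → 82 (B)
= RGB(112, 153, 82)


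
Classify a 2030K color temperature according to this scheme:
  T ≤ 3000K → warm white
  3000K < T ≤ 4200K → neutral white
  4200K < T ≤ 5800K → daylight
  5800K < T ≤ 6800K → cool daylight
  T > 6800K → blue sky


Temperature: 2030K
2030K ≤ 3000K → warm white
Classification: warm white


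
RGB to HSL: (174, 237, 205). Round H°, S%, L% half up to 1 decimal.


Normalize: R'=174/255≈0.6824, G'=237/255≈0.9294, B'=205/255≈0.8039
Max=237/255, Min=174/255, Δ=Max-Min=63/255
L = (Max+Min)/2 = (237+174)/510 = 411/510 = 0.80588… → L = 80.6%
L > 0.5 → S = Δ/(2-Max-Min) = 63/(510-237-174) = 63/99 = 0.63636… → S = 63.6%
(the 1/255 factors cancel in S and H, so raw channel differences can be used)
Max is G' → H = 60 × ((B-R)/Δ + 2) = 60 × ((205-174)/63 + 2)
  31/63 + 2 = 0.4920… + 2 = 2.4920…
  H = 60 × 2.4920… = 149.523…° → H = 149.5°
= HSL(149.5°, 63.6%, 80.6%)


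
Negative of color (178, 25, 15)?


Invert: (255-R, 255-G, 255-B)
R: 255-178 = 77
G: 255-25 = 230
B: 255-15 = 240
= RGB(77, 230, 240)


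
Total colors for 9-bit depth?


Colors = 2^bits = 2^9
= 512 colors


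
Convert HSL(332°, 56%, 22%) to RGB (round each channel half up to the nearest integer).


H=332°, S=0.56, L=0.22
C = (1-|2L-1|)×S = (1-|-0.56|)×0.56 = 0.2464
H' = H/60 = 332/60 ≈ 5.5333; X = C×(1-|H' mod 2 - 1|) ≈ 0.1150
m = L - C/2 = 0.22 - 0.1232 = 0.0968
Sector ⌊H'⌋ = 5 → (R',G',B') = (0.2464, 0.0, ≈0.1150)
RGB = ((R'+m)×255, (G'+m)×255, (B'+m)×255) = (87.516, 24.684, 54.0056)
Round half up → RGB(88, 25, 54)


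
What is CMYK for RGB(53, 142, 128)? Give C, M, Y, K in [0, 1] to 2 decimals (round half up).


R'=53/255≈0.2078, G'=142/255≈0.5569, B'=128/255≈0.5020
K = 1 - max(R',G',B') = 1 - 142/255 = 113/255 = 0.44313… → 0.44
(1-R'-K)/(1-K) simplifies to (max-R)/max with max = 142:
C = (142-53)/142 = 89/142 = 0.62676… → 0.63
M = (142-142)/142 = 0/142 = 0 → 0.00
Y = (142-128)/142 = 14/142 = 0.09859… → 0.10
= CMYK(0.63, 0.00, 0.10, 0.44)


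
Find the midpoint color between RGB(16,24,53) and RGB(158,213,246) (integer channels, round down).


Midpoint: each channel = ⌊(C₁+C₂)/2⌋
R: ⌊(16+158)/2⌋ = 87
G: ⌊(24+213)/2⌋ = 118
B: ⌊(53+246)/2⌋ = 149
= RGB(87, 118, 149)


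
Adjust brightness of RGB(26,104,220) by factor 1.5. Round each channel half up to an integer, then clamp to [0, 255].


Multiply each channel by 1.5, round half up, clamp to [0, 255]
R: 26×1.5 = 39
G: 104×1.5 = 156
B: 220×1.5 = 330 → clamp → 255
= RGB(39, 156, 255)


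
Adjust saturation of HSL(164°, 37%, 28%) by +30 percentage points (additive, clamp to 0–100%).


Original S = 37%
Adjustment = +30 percentage points
New S = 37 + (30) = 67
Clamp to [0, 100] → 67
= HSL(164°, 67%, 28%)


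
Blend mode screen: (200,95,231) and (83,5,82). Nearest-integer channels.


Screen: C = 255 - (255-A)×(255-B)/255, rounded to nearest integer
R: 255 - (255-200)×(255-83)/255 = 255 - 9460/255 ≈ 255 - 37.098 = 217.902 → 218
G: 255 - (255-95)×(255-5)/255 = 255 - 40000/255 ≈ 255 - 156.863 = 98.137 → 98
B: 255 - (255-231)×(255-82)/255 = 255 - 4152/255 ≈ 255 - 16.282 = 238.718 → 239
= RGB(218, 98, 239)


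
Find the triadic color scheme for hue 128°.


Triadic: equally spaced at 120° intervals
H1 = 128°
H2 = (128 + 120) mod 360 = 248°
H3 = (128 + 240) mod 360 = 8°
Triadic = 128°, 248°, 8°


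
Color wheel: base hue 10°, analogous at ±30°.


Base hue: 10°
Left analog: (10 - 30) mod 360 = 340°
Right analog: (10 + 30) mod 360 = 40°
Analogous hues = 340° and 40°


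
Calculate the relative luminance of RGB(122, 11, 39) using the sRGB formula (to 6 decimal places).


Linearize each channel (sRGB transfer function): c = v/255; c_lin = c/12.92 if c ≤ 0.04045, else ((c+0.055)/1.055)^2.4
  R: 122/255 ≈ 0.478431 > 0.04045 → ((0.478431+0.055)/1.055)^2.4 ≈ 0.194618
  G: 11/255 ≈ 0.043137 > 0.04045 → ((0.043137+0.055)/1.055)^2.4 ≈ 0.003347
  B: 39/255 ≈ 0.152941 > 0.04045 → ((0.152941+0.055)/1.055)^2.4 ≈ 0.020289
R_lin = 0.194618, G_lin = 0.003347, B_lin = 0.020289
L = 0.2126×R + 0.7152×G + 0.0722×B
L = 0.2126×0.194618 + 0.7152×0.003347 + 0.0722×0.020289
L ≈ 0.045234


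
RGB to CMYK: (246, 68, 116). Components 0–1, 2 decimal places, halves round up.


R'=246/255≈0.9647, G'=68/255≈0.2667, B'=116/255≈0.4549
K = 1 - max(R',G',B') = 1 - 246/255 = 9/255 = 0.03529… → 0.04
(1-R'-K)/(1-K) simplifies to (max-R)/max with max = 246:
C = (246-246)/246 = 0/246 = 0 → 0.00
M = (246-68)/246 = 178/246 = 0.72357… → 0.72
Y = (246-116)/246 = 130/246 = 0.52845… → 0.53
= CMYK(0.00, 0.72, 0.53, 0.04)


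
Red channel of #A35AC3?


Color: #A35AC3
R = A3 = 163
G = 5A = 90
B = C3 = 195
Red = 163


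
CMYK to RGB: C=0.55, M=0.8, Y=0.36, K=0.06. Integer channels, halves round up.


R = 255 × (1-C) × (1-K) = 255 × 0.45 × 0.94 = 107.865 → 108
G = 255 × (1-M) × (1-K) = 255 × 0.20 × 0.94 = 47.94 → 48
B = 255 × (1-Y) × (1-K) = 255 × 0.64 × 0.94 = 153.408 → 153
= RGB(108, 48, 153)


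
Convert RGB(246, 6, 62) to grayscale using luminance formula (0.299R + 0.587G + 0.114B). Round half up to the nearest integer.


Gray = 0.299×R + 0.587×G + 0.114×B
Gray = 0.299×246 + 0.587×6 + 0.114×62
Gray = 73.554 + 3.522 + 7.068
Gray = 84.144 → round half up → 84
Gray = 84


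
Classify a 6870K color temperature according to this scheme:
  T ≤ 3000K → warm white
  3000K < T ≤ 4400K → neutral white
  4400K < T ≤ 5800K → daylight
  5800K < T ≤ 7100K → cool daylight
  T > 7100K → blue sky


Temperature: 6870K
5800K < 6870K ≤ 7100K → cool daylight
Classification: cool daylight


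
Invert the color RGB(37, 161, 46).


Invert: (255-R, 255-G, 255-B)
R: 255-37 = 218
G: 255-161 = 94
B: 255-46 = 209
= RGB(218, 94, 209)


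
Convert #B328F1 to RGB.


B3 → 179 (R)
28 → 40 (G)
F1 → 241 (B)
= RGB(179, 40, 241)


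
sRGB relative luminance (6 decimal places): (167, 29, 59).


Linearize each channel (sRGB transfer function): c = v/255; c_lin = c/12.92 if c ≤ 0.04045, else ((c+0.055)/1.055)^2.4
  R: 167/255 ≈ 0.654902 > 0.04045 → ((0.654902+0.055)/1.055)^2.4 ≈ 0.386429
  G: 29/255 ≈ 0.113725 > 0.04045 → ((0.113725+0.055)/1.055)^2.4 ≈ 0.012286
  B: 59/255 ≈ 0.231373 > 0.04045 → ((0.231373+0.055)/1.055)^2.4 ≈ 0.043735
R_lin = 0.386429, G_lin = 0.012286, B_lin = 0.043735
L = 0.2126×R + 0.7152×G + 0.0722×B
L = 0.2126×0.386429 + 0.7152×0.012286 + 0.0722×0.043735
L ≈ 0.094100


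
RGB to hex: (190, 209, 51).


R = 190 → BE (hex)
G = 209 → D1 (hex)
B = 51 → 33 (hex)
Hex = #BED133


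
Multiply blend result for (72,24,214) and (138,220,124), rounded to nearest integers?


Multiply: C = A×B/255, rounded to nearest integer
R: 72×138/255 = 9936/255 ≈ 38.965 → 39
G: 24×220/255 = 5280/255 ≈ 20.706 → 21
B: 214×124/255 = 26536/255 ≈ 104.063 → 104
= RGB(39, 21, 104)


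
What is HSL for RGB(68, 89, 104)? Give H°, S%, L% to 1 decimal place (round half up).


Normalize: R'=68/255≈0.2667, G'=89/255≈0.3490, B'=104/255≈0.4078
Max=104/255, Min=68/255, Δ=Max-Min=36/255
L = (Max+Min)/2 = (104+68)/510 = 172/510 = 0.33725… → L = 33.7%
L ≤ 0.5 → S = Δ/(Max+Min) = 36/(104+68) = 36/172 = 0.20930… → S = 20.9%
(the 1/255 factors cancel in S and H, so raw channel differences can be used)
Max is B' → H = 60 × ((R-G)/Δ + 4) = 60 × ((68-89)/36 + 4)
  -21/36 + 4 = -0.5833… + 4 = 3.4166…
  H = 60 × 3.4166… = 205° → H = 205.0°
= HSL(205.0°, 20.9%, 33.7%)


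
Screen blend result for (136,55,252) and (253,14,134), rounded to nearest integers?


Screen: C = 255 - (255-A)×(255-B)/255, rounded to nearest integer
R: 255 - (255-136)×(255-253)/255 = 255 - 238/255 ≈ 255 - 0.933 = 254.067 → 254
G: 255 - (255-55)×(255-14)/255 = 255 - 48200/255 ≈ 255 - 189.020 = 65.980 → 66
B: 255 - (255-252)×(255-134)/255 = 255 - 363/255 ≈ 255 - 1.424 = 253.576 → 254
= RGB(254, 66, 254)


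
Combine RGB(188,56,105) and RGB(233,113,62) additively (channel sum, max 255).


Additive: each channel = min(255, C₁+C₂)
R: 188+233 = 421 → 255
G: 56+113 = 169 → 169
B: 105+62 = 167 → 167
= RGB(255, 169, 167)


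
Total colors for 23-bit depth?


Colors = 2^bits = 2^23
= 8,388,608 colors


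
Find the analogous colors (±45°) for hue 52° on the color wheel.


Base hue: 52°
Left analog: (52 - 45) mod 360 = 7°
Right analog: (52 + 45) mod 360 = 97°
Analogous hues = 7° and 97°


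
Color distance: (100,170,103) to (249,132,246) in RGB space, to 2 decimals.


d = √[(R₁-R₂)² + (G₁-G₂)² + (B₁-B₂)²]
d = √[(100-249)² + (170-132)² + (103-246)²]
d = √[22201 + 1444 + 20449]
d = √44094
d ≈ 209.99


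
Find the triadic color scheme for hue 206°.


Triadic: equally spaced at 120° intervals
H1 = 206°
H2 = (206 + 120) mod 360 = 326°
H3 = (206 + 240) mod 360 = 86°
Triadic = 206°, 326°, 86°


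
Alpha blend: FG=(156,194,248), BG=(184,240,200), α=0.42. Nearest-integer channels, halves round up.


C = α×F + (1-α)×B, with 1-α = 0.58
R: 0.42×156 + 0.58×184 = 65.52 + 106.72 = 172.24 → 172
G: 0.42×194 + 0.58×240 = 81.48 + 139.20 = 220.68 → 221
B: 0.42×248 + 0.58×200 = 104.16 + 116.00 = 220.16 → 220
= RGB(172, 221, 220)


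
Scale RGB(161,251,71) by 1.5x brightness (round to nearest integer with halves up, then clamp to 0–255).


Multiply each channel by 1.5, round half up, clamp to [0, 255]
R: 161×1.5 = 241.5 → round → 242
G: 251×1.5 = 376.5 → round → 377 → clamp → 255
B: 71×1.5 = 106.5 → round → 107
= RGB(242, 255, 107)


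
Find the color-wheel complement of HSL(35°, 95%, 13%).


Complement = opposite side of color wheel = hue + 180°
H' = (35 + 180) mod 360 = 215°
S and L unchanged.
= HSL(215°, 95%, 13%)


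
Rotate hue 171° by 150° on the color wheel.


New hue = (H + rotation) mod 360
New hue = (171 + 150) mod 360
= 321 mod 360
= 321°


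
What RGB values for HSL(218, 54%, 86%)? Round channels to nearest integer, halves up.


H=218°, S=0.54, L=0.86
C = (1-|2L-1|)×S = (1-|0.72|)×0.54 = 0.1512
H' = H/60 = 218/60 ≈ 3.6333; X = C×(1-|H' mod 2 - 1|) = 0.05544
m = L - C/2 = 0.86 - 0.0756 = 0.7844
Sector ⌊H'⌋ = 3 → (R',G',B') = (0.0, 0.05544, 0.1512)
RGB = ((R'+m)×255, (G'+m)×255, (B'+m)×255) = (200.022, 214.1592, 238.578)
Round half up → RGB(200, 214, 239)


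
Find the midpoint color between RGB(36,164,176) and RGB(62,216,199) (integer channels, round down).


Midpoint: each channel = ⌊(C₁+C₂)/2⌋
R: ⌊(36+62)/2⌋ = 49
G: ⌊(164+216)/2⌋ = 190
B: ⌊(176+199)/2⌋ = 187
= RGB(49, 190, 187)


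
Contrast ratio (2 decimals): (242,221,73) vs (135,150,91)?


Linearize each sRGB channel c=v/255: c/12.92 if c ≤ 0.04045 else ((c+0.055)/1.055)^2.4
L = 0.2126×R_lin + 0.7152×G_lin + 0.0722×B_lin
Color 1 (242,221,73):
  R=242: 242/255≈0.9490 > 0.04045 → ((0.9490+0.055)/1.055)^2.4 ≈ 0.88792
  G=221: 221/255≈0.8667 > 0.04045 → ((0.8667+0.055)/1.055)^2.4 ≈ 0.72306
  B=73: 73/255≈0.2863 > 0.04045 → ((0.2863+0.055)/1.055)^2.4 ≈ 0.06663
  L1 = 0.2126×0.88792 + 0.7152×0.72306 + 0.0722×0.06663 ≈ 0.71071
Color 2 (135,150,91):
  R=135: 135/255≈0.5294 > 0.04045 → ((0.5294+0.055)/1.055)^2.4 ≈ 0.24228
  G=150: 150/255≈0.5882 > 0.04045 → ((0.5882+0.055)/1.055)^2.4 ≈ 0.30499
  B=91: 91/255≈0.3569 > 0.04045 → ((0.3569+0.055)/1.055)^2.4 ≈ 0.10462
  L2 = 0.2126×0.24228 + 0.7152×0.30499 + 0.0722×0.10462 ≈ 0.27719
Lighter = 0.71071, Darker = 0.27719
Ratio = (L_lighter + 0.05) / (L_darker + 0.05)
Ratio = (0.71071 + 0.05) / (0.27719 + 0.05) = 0.76071 / 0.32719 ≈ 2.3250
Ratio ≈ 2.32:1


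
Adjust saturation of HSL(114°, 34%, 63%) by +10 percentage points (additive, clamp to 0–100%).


Original S = 34%
Adjustment = +10 percentage points
New S = 34 + (10) = 44
Clamp to [0, 100] → 44
= HSL(114°, 44%, 63%)


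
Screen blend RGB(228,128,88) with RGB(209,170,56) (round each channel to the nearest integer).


Screen: C = 255 - (255-A)×(255-B)/255, rounded to nearest integer
R: 255 - (255-228)×(255-209)/255 = 255 - 1242/255 ≈ 255 - 4.871 = 250.129 → 250
G: 255 - (255-128)×(255-170)/255 = 255 - 10795/255 ≈ 255 - 42.333 = 212.667 → 213
B: 255 - (255-88)×(255-56)/255 = 255 - 33233/255 ≈ 255 - 130.325 = 124.675 → 125
= RGB(250, 213, 125)


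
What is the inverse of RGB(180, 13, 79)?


Invert: (255-R, 255-G, 255-B)
R: 255-180 = 75
G: 255-13 = 242
B: 255-79 = 176
= RGB(75, 242, 176)


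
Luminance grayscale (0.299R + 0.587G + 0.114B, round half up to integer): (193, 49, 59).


Gray = 0.299×R + 0.587×G + 0.114×B
Gray = 0.299×193 + 0.587×49 + 0.114×59
Gray = 57.707 + 28.763 + 6.726
Gray = 93.196 → round half up → 93
Gray = 93


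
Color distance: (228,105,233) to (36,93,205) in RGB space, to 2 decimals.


d = √[(R₁-R₂)² + (G₁-G₂)² + (B₁-B₂)²]
d = √[(228-36)² + (105-93)² + (233-205)²]
d = √[36864 + 144 + 784]
d = √37792
d ≈ 194.40


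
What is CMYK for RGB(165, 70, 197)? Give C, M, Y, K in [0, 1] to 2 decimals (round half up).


R'=165/255≈0.6471, G'=70/255≈0.2745, B'=197/255≈0.7725
K = 1 - max(R',G',B') = 1 - 197/255 = 58/255 = 0.22745… → 0.23
(1-R'-K)/(1-K) simplifies to (max-R)/max with max = 197:
C = (197-165)/197 = 32/197 = 0.16243… → 0.16
M = (197-70)/197 = 127/197 = 0.64467… → 0.64
Y = (197-197)/197 = 0/197 = 0 → 0.00
= CMYK(0.16, 0.64, 0.00, 0.23)


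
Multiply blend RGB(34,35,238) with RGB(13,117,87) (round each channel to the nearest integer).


Multiply: C = A×B/255, rounded to nearest integer
R: 34×13/255 = 442/255 ≈ 1.733 → 2
G: 35×117/255 = 4095/255 ≈ 16.059 → 16
B: 238×87/255 = 20706/255 ≈ 81.200 → 81
= RGB(2, 16, 81)


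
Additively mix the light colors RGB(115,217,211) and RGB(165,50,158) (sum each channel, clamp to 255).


Additive: each channel = min(255, C₁+C₂)
R: 115+165 = 280 → 255
G: 217+50 = 267 → 255
B: 211+158 = 369 → 255
= RGB(255, 255, 255)


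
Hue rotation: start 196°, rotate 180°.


New hue = (H + rotation) mod 360
New hue = (196 + 180) mod 360
= 376 mod 360
= 16°


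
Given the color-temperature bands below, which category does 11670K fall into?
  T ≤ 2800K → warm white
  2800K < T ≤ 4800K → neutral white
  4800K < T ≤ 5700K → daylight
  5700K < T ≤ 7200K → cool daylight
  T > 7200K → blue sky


Temperature: 11670K
11670K > 7200K → blue sky
Classification: blue sky


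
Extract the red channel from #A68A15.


Color: #A68A15
R = A6 = 166
G = 8A = 138
B = 15 = 21
Red = 166


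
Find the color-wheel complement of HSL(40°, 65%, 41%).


Complement = opposite side of color wheel = hue + 180°
H' = (40 + 180) mod 360 = 220°
S and L unchanged.
= HSL(220°, 65%, 41%)


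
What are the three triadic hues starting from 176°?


Triadic: equally spaced at 120° intervals
H1 = 176°
H2 = (176 + 120) mod 360 = 296°
H3 = (176 + 240) mod 360 = 56°
Triadic = 176°, 296°, 56°


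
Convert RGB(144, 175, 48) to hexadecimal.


R = 144 → 90 (hex)
G = 175 → AF (hex)
B = 48 → 30 (hex)
Hex = #90AF30


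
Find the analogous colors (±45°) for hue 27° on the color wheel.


Base hue: 27°
Left analog: (27 - 45) mod 360 = 342°
Right analog: (27 + 45) mod 360 = 72°
Analogous hues = 342° and 72°


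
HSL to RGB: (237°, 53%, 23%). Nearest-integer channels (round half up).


H=237°, S=0.53, L=0.23
C = (1-|2L-1|)×S = (1-|-0.54|)×0.53 = 0.2438
H' = H/60 = 237/60 ≈ 3.9500; X = C×(1-|H' mod 2 - 1|) = 0.01219
m = L - C/2 = 0.23 - 0.1219 = 0.1081
Sector ⌊H'⌋ = 3 → (R',G',B') = (0.0, 0.01219, 0.2438)
RGB = ((R'+m)×255, (G'+m)×255, (B'+m)×255) = (27.5655, 30.67395, 89.7345)
Round half up → RGB(28, 31, 90)


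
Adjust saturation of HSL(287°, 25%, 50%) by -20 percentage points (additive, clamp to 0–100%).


Original S = 25%
Adjustment = -20 percentage points
New S = 25 + (-20) = 5
Clamp to [0, 100] → 5
= HSL(287°, 5%, 50%)


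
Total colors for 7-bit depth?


Colors = 2^bits = 2^7
= 128 colors


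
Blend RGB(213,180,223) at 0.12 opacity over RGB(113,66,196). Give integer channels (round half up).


C = α×F + (1-α)×B, with 1-α = 0.88
R: 0.12×213 + 0.88×113 = 25.56 + 99.44 = 125.00 → 125
G: 0.12×180 + 0.88×66 = 21.60 + 58.08 = 79.68 → 80
B: 0.12×223 + 0.88×196 = 26.76 + 172.48 = 199.24 → 199
= RGB(125, 80, 199)


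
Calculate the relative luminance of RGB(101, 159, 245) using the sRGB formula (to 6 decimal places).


Linearize each channel (sRGB transfer function): c = v/255; c_lin = c/12.92 if c ≤ 0.04045, else ((c+0.055)/1.055)^2.4
  R: 101/255 ≈ 0.396078 > 0.04045 → ((0.396078+0.055)/1.055)^2.4 ≈ 0.130136
  G: 159/255 ≈ 0.623529 > 0.04045 → ((0.623529+0.055)/1.055)^2.4 ≈ 0.346704
  B: 245/255 ≈ 0.960784 > 0.04045 → ((0.960784+0.055)/1.055)^2.4 ≈ 0.913099
R_lin = 0.130136, G_lin = 0.346704, B_lin = 0.913099
L = 0.2126×R + 0.7152×G + 0.0722×B
L = 0.2126×0.130136 + 0.7152×0.346704 + 0.0722×0.913099
L ≈ 0.341555


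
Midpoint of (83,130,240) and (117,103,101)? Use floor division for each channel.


Midpoint: each channel = ⌊(C₁+C₂)/2⌋
R: ⌊(83+117)/2⌋ = 100
G: ⌊(130+103)/2⌋ = 116
B: ⌊(240+101)/2⌋ = 170
= RGB(100, 116, 170)


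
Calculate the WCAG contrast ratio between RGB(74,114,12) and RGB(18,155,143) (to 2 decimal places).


Linearize each sRGB channel c=v/255: c/12.92 if c ≤ 0.04045 else ((c+0.055)/1.055)^2.4
L = 0.2126×R_lin + 0.7152×G_lin + 0.0722×B_lin
Color 1 (74,114,12):
  R=74: 74/255≈0.2902 > 0.04045 → ((0.2902+0.055)/1.055)^2.4 ≈ 0.06848
  G=114: 114/255≈0.4471 > 0.04045 → ((0.4471+0.055)/1.055)^2.4 ≈ 0.16827
  B=12: 12/255≈0.0471 > 0.04045 → ((0.0471+0.055)/1.055)^2.4 ≈ 0.00368
  L1 = 0.2126×0.06848 + 0.7152×0.16827 + 0.0722×0.00368 ≈ 0.13517
Color 2 (18,155,143):
  R=18: 18/255≈0.0706 > 0.04045 → ((0.0706+0.055)/1.055)^2.4 ≈ 0.00605
  G=155: 155/255≈0.6078 > 0.04045 → ((0.6078+0.055)/1.055)^2.4 ≈ 0.32778
  B=143: 143/255≈0.5608 > 0.04045 → ((0.5608+0.055)/1.055)^2.4 ≈ 0.27468
  L2 = 0.2126×0.00605 + 0.7152×0.32778 + 0.0722×0.27468 ≈ 0.25554
Lighter = 0.25554, Darker = 0.13517
Ratio = (L_lighter + 0.05) / (L_darker + 0.05)
Ratio = (0.25554 + 0.05) / (0.13517 + 0.05) = 0.30554 / 0.18517 ≈ 1.6501
Ratio ≈ 1.65:1


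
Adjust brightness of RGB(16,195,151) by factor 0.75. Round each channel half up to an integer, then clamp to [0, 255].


Multiply each channel by 0.75, round half up, clamp to [0, 255]
R: 16×0.75 = 12
G: 195×0.75 = 146.25 → round → 146
B: 151×0.75 = 113.25 → round → 113
= RGB(12, 146, 113)


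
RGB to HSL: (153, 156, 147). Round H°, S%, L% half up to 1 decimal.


Normalize: R'=153/255≈0.6000, G'=156/255≈0.6118, B'=147/255≈0.5765
Max=156/255, Min=147/255, Δ=Max-Min=9/255
L = (Max+Min)/2 = (156+147)/510 = 303/510 = 0.59411… → L = 59.4%
L > 0.5 → S = Δ/(2-Max-Min) = 9/(510-156-147) = 9/207 = 0.04347… → S = 4.3%
(the 1/255 factors cancel in S and H, so raw channel differences can be used)
Max is G' → H = 60 × ((B-R)/Δ + 2) = 60 × ((147-153)/9 + 2)
  -6/9 + 2 = -0.6666… + 2 = 1.3333…
  H = 60 × 1.3333… = 80° → H = 80.0°
= HSL(80.0°, 4.3%, 59.4%)


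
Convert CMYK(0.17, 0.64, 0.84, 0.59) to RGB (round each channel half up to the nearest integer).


R = 255 × (1-C) × (1-K) = 255 × 0.83 × 0.41 = 86.7765 → 87
G = 255 × (1-M) × (1-K) = 255 × 0.36 × 0.41 = 37.638 → 38
B = 255 × (1-Y) × (1-K) = 255 × 0.16 × 0.41 = 16.728 → 17
= RGB(87, 38, 17)


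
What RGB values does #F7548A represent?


F7 → 247 (R)
54 → 84 (G)
8A → 138 (B)
= RGB(247, 84, 138)


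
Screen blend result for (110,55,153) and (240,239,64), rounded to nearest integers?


Screen: C = 255 - (255-A)×(255-B)/255, rounded to nearest integer
R: 255 - (255-110)×(255-240)/255 = 255 - 2175/255 ≈ 255 - 8.529 = 246.471 → 246
G: 255 - (255-55)×(255-239)/255 = 255 - 3200/255 ≈ 255 - 12.549 = 242.451 → 242
B: 255 - (255-153)×(255-64)/255 = 255 - 19482/255 ≈ 255 - 76.400 = 178.600 → 179
= RGB(246, 242, 179)


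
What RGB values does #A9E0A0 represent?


A9 → 169 (R)
E0 → 224 (G)
A0 → 160 (B)
= RGB(169, 224, 160)


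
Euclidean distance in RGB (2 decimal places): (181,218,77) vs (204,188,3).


d = √[(R₁-R₂)² + (G₁-G₂)² + (B₁-B₂)²]
d = √[(181-204)² + (218-188)² + (77-3)²]
d = √[529 + 900 + 5476]
d = √6905
d ≈ 83.10


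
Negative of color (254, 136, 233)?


Invert: (255-R, 255-G, 255-B)
R: 255-254 = 1
G: 255-136 = 119
B: 255-233 = 22
= RGB(1, 119, 22)


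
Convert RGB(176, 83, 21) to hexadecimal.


R = 176 → B0 (hex)
G = 83 → 53 (hex)
B = 21 → 15 (hex)
Hex = #B05315


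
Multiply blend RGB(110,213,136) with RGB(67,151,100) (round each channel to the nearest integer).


Multiply: C = A×B/255, rounded to nearest integer
R: 110×67/255 = 7370/255 ≈ 28.902 → 29
G: 213×151/255 = 32163/255 ≈ 126.129 → 126
B: 136×100/255 = 13600/255 ≈ 53.333 → 53
= RGB(29, 126, 53)


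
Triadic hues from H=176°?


Triadic: equally spaced at 120° intervals
H1 = 176°
H2 = (176 + 120) mod 360 = 296°
H3 = (176 + 240) mod 360 = 56°
Triadic = 176°, 296°, 56°


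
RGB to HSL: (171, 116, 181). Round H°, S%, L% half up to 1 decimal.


Normalize: R'=171/255≈0.6706, G'=116/255≈0.4549, B'=181/255≈0.7098
Max=181/255, Min=116/255, Δ=Max-Min=65/255
L = (Max+Min)/2 = (181+116)/510 = 297/510 = 0.58235… → L = 58.2%
L > 0.5 → S = Δ/(2-Max-Min) = 65/(510-181-116) = 65/213 = 0.30516… → S = 30.5%
(the 1/255 factors cancel in S and H, so raw channel differences can be used)
Max is B' → H = 60 × ((R-G)/Δ + 4) = 60 × ((171-116)/65 + 4)
  55/65 + 4 = 0.8461… + 4 = 4.8461…
  H = 60 × 4.8461… = 290.769…° → H = 290.8°
= HSL(290.8°, 30.5%, 58.2%)


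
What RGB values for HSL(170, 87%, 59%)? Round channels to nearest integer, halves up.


H=170°, S=0.87, L=0.59
C = (1-|2L-1|)×S = (1-|0.18|)×0.87 = 0.7134
H' = H/60 = 170/60 ≈ 2.8333; X = C×(1-|H' mod 2 - 1|) = 0.5945
m = L - C/2 = 0.59 - 0.3567 = 0.2333
Sector ⌊H'⌋ = 2 → (R',G',B') = (0.0, 0.7134, 0.5945)
RGB = ((R'+m)×255, (G'+m)×255, (B'+m)×255) = (59.4915, 241.4085, 211.089)
Round half up → RGB(59, 241, 211)


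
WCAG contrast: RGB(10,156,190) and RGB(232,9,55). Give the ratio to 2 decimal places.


Linearize each sRGB channel c=v/255: c/12.92 if c ≤ 0.04045 else ((c+0.055)/1.055)^2.4
L = 0.2126×R_lin + 0.7152×G_lin + 0.0722×B_lin
Color 1 (10,156,190):
  R=10: 10/255≈0.0392 ≤ 0.04045 → 0.0392/12.92 ≈ 0.00304
  G=156: 156/255≈0.6118 > 0.04045 → ((0.6118+0.055)/1.055)^2.4 ≈ 0.33245
  B=190: 190/255≈0.7451 > 0.04045 → ((0.7451+0.055)/1.055)^2.4 ≈ 0.51492
  L1 = 0.2126×0.00304 + 0.7152×0.33245 + 0.0722×0.51492 ≈ 0.27559
Color 2 (232,9,55):
  R=232: 232/255≈0.9098 > 0.04045 → ((0.9098+0.055)/1.055)^2.4 ≈ 0.80695
  G=9: 9/255≈0.0353 ≤ 0.04045 → 0.0353/12.92 ≈ 0.00273
  B=55: 55/255≈0.2157 > 0.04045 → ((0.2157+0.055)/1.055)^2.4 ≈ 0.03820
  L2 = 0.2126×0.80695 + 0.7152×0.00273 + 0.0722×0.03820 ≈ 0.17627
Lighter = 0.27559, Darker = 0.17627
Ratio = (L_lighter + 0.05) / (L_darker + 0.05)
Ratio = (0.27559 + 0.05) / (0.17627 + 0.05) = 0.32559 / 0.22627 ≈ 1.4390
Ratio ≈ 1.44:1


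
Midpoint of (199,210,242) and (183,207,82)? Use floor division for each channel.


Midpoint: each channel = ⌊(C₁+C₂)/2⌋
R: ⌊(199+183)/2⌋ = 191
G: ⌊(210+207)/2⌋ = 208
B: ⌊(242+82)/2⌋ = 162
= RGB(191, 208, 162)


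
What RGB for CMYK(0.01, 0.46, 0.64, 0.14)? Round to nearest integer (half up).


R = 255 × (1-C) × (1-K) = 255 × 0.99 × 0.86 = 217.107 → 217
G = 255 × (1-M) × (1-K) = 255 × 0.54 × 0.86 = 118.422 → 118
B = 255 × (1-Y) × (1-K) = 255 × 0.36 × 0.86 = 78.948 → 79
= RGB(217, 118, 79)


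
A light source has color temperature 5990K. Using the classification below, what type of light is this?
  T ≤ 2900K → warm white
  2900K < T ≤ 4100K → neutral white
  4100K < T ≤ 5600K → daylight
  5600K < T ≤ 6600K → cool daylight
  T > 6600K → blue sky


Temperature: 5990K
5600K < 5990K ≤ 6600K → cool daylight
Classification: cool daylight


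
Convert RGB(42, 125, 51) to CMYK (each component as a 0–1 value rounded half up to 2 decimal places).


R'=42/255≈0.1647, G'=125/255≈0.4902, B'=51/255≈0.2000
K = 1 - max(R',G',B') = 1 - 125/255 = 130/255 = 0.50980… → 0.51
(1-R'-K)/(1-K) simplifies to (max-R)/max with max = 125:
C = (125-42)/125 = 83/125 = 0.664 → 0.66
M = (125-125)/125 = 0/125 = 0 → 0.00
Y = (125-51)/125 = 74/125 = 0.592 → 0.59
= CMYK(0.66, 0.00, 0.59, 0.51)


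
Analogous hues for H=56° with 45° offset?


Base hue: 56°
Left analog: (56 - 45) mod 360 = 11°
Right analog: (56 + 45) mod 360 = 101°
Analogous hues = 11° and 101°


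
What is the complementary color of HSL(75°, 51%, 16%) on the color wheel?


Complement = opposite side of color wheel = hue + 180°
H' = (75 + 180) mod 360 = 255°
S and L unchanged.
= HSL(255°, 51%, 16%)


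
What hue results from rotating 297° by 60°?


New hue = (H + rotation) mod 360
New hue = (297 + 60) mod 360
= 357 mod 360
= 357°


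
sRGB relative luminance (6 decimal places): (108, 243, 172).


Linearize each channel (sRGB transfer function): c = v/255; c_lin = c/12.92 if c ≤ 0.04045, else ((c+0.055)/1.055)^2.4
  R: 108/255 ≈ 0.423529 > 0.04045 → ((0.423529+0.055)/1.055)^2.4 ≈ 0.149960
  G: 243/255 ≈ 0.952941 > 0.04045 → ((0.952941+0.055)/1.055)^2.4 ≈ 0.896269
  B: 172/255 ≈ 0.674510 > 0.04045 → ((0.674510+0.055)/1.055)^2.4 ≈ 0.412543
R_lin = 0.149960, G_lin = 0.896269, B_lin = 0.412543
L = 0.2126×R + 0.7152×G + 0.0722×B
L = 0.2126×0.149960 + 0.7152×0.896269 + 0.0722×0.412543
L ≈ 0.702679


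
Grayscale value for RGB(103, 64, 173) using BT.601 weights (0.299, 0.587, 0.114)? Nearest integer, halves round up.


Gray = 0.299×R + 0.587×G + 0.114×B
Gray = 0.299×103 + 0.587×64 + 0.114×173
Gray = 30.797 + 37.568 + 19.722
Gray = 88.087 → round half up → 88
Gray = 88


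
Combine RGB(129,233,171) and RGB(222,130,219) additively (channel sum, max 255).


Additive: each channel = min(255, C₁+C₂)
R: 129+222 = 351 → 255
G: 233+130 = 363 → 255
B: 171+219 = 390 → 255
= RGB(255, 255, 255)


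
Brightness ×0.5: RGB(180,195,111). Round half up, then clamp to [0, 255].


Multiply each channel by 0.5, round half up, clamp to [0, 255]
R: 180×0.5 = 90
G: 195×0.5 = 97.5 → round → 98
B: 111×0.5 = 55.5 → round → 56
= RGB(90, 98, 56)


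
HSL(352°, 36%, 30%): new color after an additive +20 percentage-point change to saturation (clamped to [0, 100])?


Original S = 36%
Adjustment = +20 percentage points
New S = 36 + (20) = 56
Clamp to [0, 100] → 56
= HSL(352°, 56%, 30%)


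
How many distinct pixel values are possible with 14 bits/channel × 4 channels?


Total bits = 14 bits/channel × 4 channels = 56 bits
Distinct pixel values = 2^56
= 72,057,594,037,927,936 pixel values


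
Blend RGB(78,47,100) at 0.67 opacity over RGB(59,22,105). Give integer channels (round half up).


C = α×F + (1-α)×B, with 1-α = 0.33
R: 0.67×78 + 0.33×59 = 52.26 + 19.47 = 71.73 → 72
G: 0.67×47 + 0.33×22 = 31.49 + 7.26 = 38.75 → 39
B: 0.67×100 + 0.33×105 = 67.00 + 34.65 = 101.65 → 102
= RGB(72, 39, 102)


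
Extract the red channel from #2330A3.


Color: #2330A3
R = 23 = 35
G = 30 = 48
B = A3 = 163
Red = 35


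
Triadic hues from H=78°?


Triadic: equally spaced at 120° intervals
H1 = 78°
H2 = (78 + 120) mod 360 = 198°
H3 = (78 + 240) mod 360 = 318°
Triadic = 78°, 198°, 318°


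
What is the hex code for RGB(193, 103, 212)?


R = 193 → C1 (hex)
G = 103 → 67 (hex)
B = 212 → D4 (hex)
Hex = #C167D4


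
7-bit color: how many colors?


Colors = 2^bits = 2^7
= 128 colors


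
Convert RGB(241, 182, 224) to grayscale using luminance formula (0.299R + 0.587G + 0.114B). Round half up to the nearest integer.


Gray = 0.299×R + 0.587×G + 0.114×B
Gray = 0.299×241 + 0.587×182 + 0.114×224
Gray = 72.059 + 106.834 + 25.536
Gray = 204.429 → round half up → 204
Gray = 204


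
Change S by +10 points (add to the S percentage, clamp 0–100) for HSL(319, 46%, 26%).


Original S = 46%
Adjustment = +10 percentage points
New S = 46 + (10) = 56
Clamp to [0, 100] → 56
= HSL(319°, 56%, 26%)


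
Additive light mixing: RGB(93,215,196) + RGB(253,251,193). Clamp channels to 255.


Additive: each channel = min(255, C₁+C₂)
R: 93+253 = 346 → 255
G: 215+251 = 466 → 255
B: 196+193 = 389 → 255
= RGB(255, 255, 255)


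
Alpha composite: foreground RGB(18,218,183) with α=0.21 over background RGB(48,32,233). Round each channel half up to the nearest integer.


C = α×F + (1-α)×B, with 1-α = 0.79
R: 0.21×18 + 0.79×48 = 3.78 + 37.92 = 41.70 → 42
G: 0.21×218 + 0.79×32 = 45.78 + 25.28 = 71.06 → 71
B: 0.21×183 + 0.79×233 = 38.43 + 184.07 = 222.50 → 223
= RGB(42, 71, 223)


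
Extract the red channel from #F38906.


Color: #F38906
R = F3 = 243
G = 89 = 137
B = 06 = 6
Red = 243


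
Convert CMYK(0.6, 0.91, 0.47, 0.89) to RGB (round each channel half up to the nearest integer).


R = 255 × (1-C) × (1-K) = 255 × 0.40 × 0.11 = 11.22 → 11
G = 255 × (1-M) × (1-K) = 255 × 0.09 × 0.11 = 2.5245 → 3
B = 255 × (1-Y) × (1-K) = 255 × 0.53 × 0.11 = 14.8665 → 15
= RGB(11, 3, 15)


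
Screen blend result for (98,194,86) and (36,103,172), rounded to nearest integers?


Screen: C = 255 - (255-A)×(255-B)/255, rounded to nearest integer
R: 255 - (255-98)×(255-36)/255 = 255 - 34383/255 ≈ 255 - 134.835 = 120.165 → 120
G: 255 - (255-194)×(255-103)/255 = 255 - 9272/255 ≈ 255 - 36.361 = 218.639 → 219
B: 255 - (255-86)×(255-172)/255 = 255 - 14027/255 ≈ 255 - 55.008 = 199.992 → 200
= RGB(120, 219, 200)


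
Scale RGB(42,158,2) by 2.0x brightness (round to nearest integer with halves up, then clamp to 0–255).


Multiply each channel by 2.0, round half up, clamp to [0, 255]
R: 42×2.0 = 84
G: 158×2.0 = 316 → clamp → 255
B: 2×2.0 = 4
= RGB(84, 255, 4)


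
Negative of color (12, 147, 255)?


Invert: (255-R, 255-G, 255-B)
R: 255-12 = 243
G: 255-147 = 108
B: 255-255 = 0
= RGB(243, 108, 0)


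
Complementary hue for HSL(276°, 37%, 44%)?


Complement = opposite side of color wheel = hue + 180°
H' = (276 + 180) mod 360 = 96°
S and L unchanged.
= HSL(96°, 37%, 44%)


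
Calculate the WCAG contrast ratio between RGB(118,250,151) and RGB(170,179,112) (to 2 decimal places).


Linearize each sRGB channel c=v/255: c/12.92 if c ≤ 0.04045 else ((c+0.055)/1.055)^2.4
L = 0.2126×R_lin + 0.7152×G_lin + 0.0722×B_lin
Color 1 (118,250,151):
  R=118: 118/255≈0.4627 > 0.04045 → ((0.4627+0.055)/1.055)^2.4 ≈ 0.18116
  G=250: 250/255≈0.9804 > 0.04045 → ((0.9804+0.055)/1.055)^2.4 ≈ 0.95597
  B=151: 151/255≈0.5922 > 0.04045 → ((0.5922+0.055)/1.055)^2.4 ≈ 0.30947
  L1 = 0.2126×0.18116 + 0.7152×0.95597 + 0.0722×0.30947 ≈ 0.74457
Color 2 (170,179,112):
  R=170: 170/255≈0.6667 > 0.04045 → ((0.6667+0.055)/1.055)^2.4 ≈ 0.40198
  G=179: 179/255≈0.7020 > 0.04045 → ((0.7020+0.055)/1.055)^2.4 ≈ 0.45079
  B=112: 112/255≈0.4392 > 0.04045 → ((0.4392+0.055)/1.055)^2.4 ≈ 0.16203
  L2 = 0.2126×0.40198 + 0.7152×0.45079 + 0.0722×0.16203 ≈ 0.41956
Lighter = 0.74457, Darker = 0.41956
Ratio = (L_lighter + 0.05) / (L_darker + 0.05)
Ratio = (0.74457 + 0.05) / (0.41956 + 0.05) = 0.79457 / 0.46956 ≈ 1.6922
Ratio ≈ 1.69:1


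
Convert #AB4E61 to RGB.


AB → 171 (R)
4E → 78 (G)
61 → 97 (B)
= RGB(171, 78, 97)


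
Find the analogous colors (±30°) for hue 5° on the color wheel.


Base hue: 5°
Left analog: (5 - 30) mod 360 = 335°
Right analog: (5 + 30) mod 360 = 35°
Analogous hues = 335° and 35°


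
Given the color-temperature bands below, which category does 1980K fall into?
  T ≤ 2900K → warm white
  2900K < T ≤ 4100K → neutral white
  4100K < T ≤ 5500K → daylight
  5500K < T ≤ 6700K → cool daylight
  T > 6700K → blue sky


Temperature: 1980K
1980K ≤ 2900K → warm white
Classification: warm white
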